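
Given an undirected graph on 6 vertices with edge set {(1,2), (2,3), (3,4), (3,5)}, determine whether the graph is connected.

Step 1: Build adjacency list from edges:
  1: 2
  2: 1, 3
  3: 2, 4, 5
  4: 3
  5: 3
  6: (none)

Step 2: Run BFS/DFS from vertex 1:
  Visited: {1, 2, 3, 4, 5}
  Reached 5 of 6 vertices

Step 3: Only 5 of 6 vertices reached. Graph is disconnected.
Connected components: {1, 2, 3, 4, 5}, {6}
Answer: No, the graph is not connected (2 components).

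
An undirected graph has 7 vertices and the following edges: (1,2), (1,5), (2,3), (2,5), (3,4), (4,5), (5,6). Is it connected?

Step 1: Build adjacency list from edges:
  1: 2, 5
  2: 1, 3, 5
  3: 2, 4
  4: 3, 5
  5: 1, 2, 4, 6
  6: 5
  7: (none)

Step 2: Run BFS/DFS from vertex 1:
  Visited: {1, 2, 5, 3, 4, 6}
  Reached 6 of 7 vertices

Step 3: Only 6 of 7 vertices reached. Graph is disconnected.
Connected components: {1, 2, 3, 4, 5, 6}, {7}
Answer: No, the graph is not connected (2 components).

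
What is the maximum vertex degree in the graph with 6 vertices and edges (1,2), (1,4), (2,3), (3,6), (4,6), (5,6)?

Step 1: Count edges incident to each vertex:
  deg(1) = 2 (neighbors: 2, 4)
  deg(2) = 2 (neighbors: 1, 3)
  deg(3) = 2 (neighbors: 2, 6)
  deg(4) = 2 (neighbors: 1, 6)
  deg(5) = 1 (neighbors: 6)
  deg(6) = 3 (neighbors: 3, 4, 5)

Step 2: Find maximum:
  max(2, 2, 2, 2, 1, 3) = 3 (vertex 6)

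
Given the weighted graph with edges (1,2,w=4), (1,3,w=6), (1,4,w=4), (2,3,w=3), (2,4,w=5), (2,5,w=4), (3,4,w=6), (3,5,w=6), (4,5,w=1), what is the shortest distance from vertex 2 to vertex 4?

Step 1: Build adjacency list with weights:
  1: 2(w=4), 3(w=6), 4(w=4)
  2: 1(w=4), 3(w=3), 4(w=5), 5(w=4)
  3: 1(w=6), 2(w=3), 4(w=6), 5(w=6)
  4: 1(w=4), 2(w=5), 3(w=6), 5(w=1)
  5: 2(w=4), 3(w=6), 4(w=1)

Step 2: Apply Dijkstra's algorithm from vertex 2:
  Visit vertex 2 (distance=0)
    Update dist[1] = 4
    Update dist[3] = 3
    Update dist[4] = 5
    Update dist[5] = 4
  Visit vertex 3 (distance=3)
  Visit vertex 1 (distance=4)
  Visit vertex 5 (distance=4)
  Visit vertex 4 (distance=5)

Step 3: Shortest path: 2 -> 4
Total weight: 5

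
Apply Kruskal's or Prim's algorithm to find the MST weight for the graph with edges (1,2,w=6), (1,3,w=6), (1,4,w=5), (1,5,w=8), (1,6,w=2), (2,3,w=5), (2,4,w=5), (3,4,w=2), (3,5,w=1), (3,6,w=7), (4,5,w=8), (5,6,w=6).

Apply Kruskal's algorithm (sort edges by weight, add if no cycle):

Sorted edges by weight:
  (3,5) w=1
  (1,6) w=2
  (3,4) w=2
  (1,4) w=5
  (2,3) w=5
  (2,4) w=5
  (1,2) w=6
  (1,3) w=6
  (5,6) w=6
  (3,6) w=7
  (1,5) w=8
  (4,5) w=8

Add edge (3,5) w=1 -- no cycle. Running total: 1
Add edge (1,6) w=2 -- no cycle. Running total: 3
Add edge (3,4) w=2 -- no cycle. Running total: 5
Add edge (1,4) w=5 -- no cycle. Running total: 10
Add edge (2,3) w=5 -- no cycle. Running total: 15

MST edges: (3,5,w=1), (1,6,w=2), (3,4,w=2), (1,4,w=5), (2,3,w=5)
Total MST weight: 1 + 2 + 2 + 5 + 5 = 15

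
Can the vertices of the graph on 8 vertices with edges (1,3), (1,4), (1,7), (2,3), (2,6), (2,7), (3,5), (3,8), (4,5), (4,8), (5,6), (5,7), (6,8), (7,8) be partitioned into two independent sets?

Step 1: Attempt 2-coloring using BFS:
  Start at vertex 1, assign color 0
  Color vertex 3 with color 1 (neighbor of 1)
  Color vertex 4 with color 1 (neighbor of 1)
  Color vertex 7 with color 1 (neighbor of 1)
  Color vertex 2 with color 0 (neighbor of 3)
  Color vertex 5 with color 0 (neighbor of 3)
  Color vertex 8 with color 0 (neighbor of 3)
  Color vertex 6 with color 1 (neighbor of 2)

Step 2: 2-coloring succeeded. No conflicts found.
  Set A (color 0): {1, 2, 5, 8}
  Set B (color 1): {3, 4, 6, 7}

The graph is bipartite with partition {1, 2, 5, 8}, {3, 4, 6, 7}.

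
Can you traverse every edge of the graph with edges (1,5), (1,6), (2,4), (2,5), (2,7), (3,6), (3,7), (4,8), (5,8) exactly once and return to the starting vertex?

Step 1: Find the degree of each vertex:
  deg(1) = 2
  deg(2) = 3
  deg(3) = 2
  deg(4) = 2
  deg(5) = 3
  deg(6) = 2
  deg(7) = 2
  deg(8) = 2

Step 2: Count vertices with odd degree:
  Odd-degree vertices: 2, 5 (2 total)

Step 3: Apply Euler's theorem:
  - Eulerian circuit exists iff graph is connected and all vertices have even degree
  - Eulerian path exists iff graph is connected and has 0 or 2 odd-degree vertices

Graph is connected with exactly 2 odd-degree vertices (2, 5).
Eulerian path exists (starting and ending at the odd-degree vertices), but no Eulerian circuit.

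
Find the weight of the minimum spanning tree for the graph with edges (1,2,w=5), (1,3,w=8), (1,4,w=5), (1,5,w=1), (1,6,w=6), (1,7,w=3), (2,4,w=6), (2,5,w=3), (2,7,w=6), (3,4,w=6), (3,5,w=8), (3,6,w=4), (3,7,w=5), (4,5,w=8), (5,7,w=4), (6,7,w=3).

Apply Kruskal's algorithm (sort edges by weight, add if no cycle):

Sorted edges by weight:
  (1,5) w=1
  (1,7) w=3
  (2,5) w=3
  (6,7) w=3
  (3,6) w=4
  (5,7) w=4
  (1,2) w=5
  (1,4) w=5
  (3,7) w=5
  (1,6) w=6
  (2,7) w=6
  (2,4) w=6
  (3,4) w=6
  (1,3) w=8
  (3,5) w=8
  (4,5) w=8

Add edge (1,5) w=1 -- no cycle. Running total: 1
Add edge (1,7) w=3 -- no cycle. Running total: 4
Add edge (2,5) w=3 -- no cycle. Running total: 7
Add edge (6,7) w=3 -- no cycle. Running total: 10
Add edge (3,6) w=4 -- no cycle. Running total: 14
Skip edge (5,7) w=4 -- would create cycle
Skip edge (1,2) w=5 -- would create cycle
Add edge (1,4) w=5 -- no cycle. Running total: 19

MST edges: (1,5,w=1), (1,7,w=3), (2,5,w=3), (6,7,w=3), (3,6,w=4), (1,4,w=5)
Total MST weight: 1 + 3 + 3 + 3 + 4 + 5 = 19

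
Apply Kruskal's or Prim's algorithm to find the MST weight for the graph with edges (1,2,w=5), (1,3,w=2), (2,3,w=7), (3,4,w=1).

Apply Kruskal's algorithm (sort edges by weight, add if no cycle):

Sorted edges by weight:
  (3,4) w=1
  (1,3) w=2
  (1,2) w=5
  (2,3) w=7

Add edge (3,4) w=1 -- no cycle. Running total: 1
Add edge (1,3) w=2 -- no cycle. Running total: 3
Add edge (1,2) w=5 -- no cycle. Running total: 8

MST edges: (3,4,w=1), (1,3,w=2), (1,2,w=5)
Total MST weight: 1 + 2 + 5 = 8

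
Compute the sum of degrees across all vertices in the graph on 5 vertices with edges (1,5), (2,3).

Step 1: Count edges incident to each vertex:
  deg(1) = 1 (neighbors: 5)
  deg(2) = 1 (neighbors: 3)
  deg(3) = 1 (neighbors: 2)
  deg(4) = 0 (neighbors: none)
  deg(5) = 1 (neighbors: 1)

Step 2: Sum all degrees:
  1 + 1 + 1 + 0 + 1 = 4

Verification: sum of degrees = 2 * |E| = 2 * 2 = 4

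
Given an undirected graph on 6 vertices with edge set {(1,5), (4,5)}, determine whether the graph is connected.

Step 1: Build adjacency list from edges:
  1: 5
  2: (none)
  3: (none)
  4: 5
  5: 1, 4
  6: (none)

Step 2: Run BFS/DFS from vertex 1:
  Visited: {1, 5, 4}
  Reached 3 of 6 vertices

Step 3: Only 3 of 6 vertices reached. Graph is disconnected.
Connected components: {1, 4, 5}, {2}, {3}, {6}
Answer: No, the graph is not connected (4 components).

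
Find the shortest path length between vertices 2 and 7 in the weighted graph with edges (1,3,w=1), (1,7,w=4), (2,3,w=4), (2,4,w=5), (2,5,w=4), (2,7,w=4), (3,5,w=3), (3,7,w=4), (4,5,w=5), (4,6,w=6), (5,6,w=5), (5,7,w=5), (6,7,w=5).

Step 1: Build adjacency list with weights:
  1: 3(w=1), 7(w=4)
  2: 3(w=4), 4(w=5), 5(w=4), 7(w=4)
  3: 1(w=1), 2(w=4), 5(w=3), 7(w=4)
  4: 2(w=5), 5(w=5), 6(w=6)
  5: 2(w=4), 3(w=3), 4(w=5), 6(w=5), 7(w=5)
  6: 4(w=6), 5(w=5), 7(w=5)
  7: 1(w=4), 2(w=4), 3(w=4), 5(w=5), 6(w=5)

Step 2: Apply Dijkstra's algorithm from vertex 2:
  Visit vertex 2 (distance=0)
    Update dist[3] = 4
    Update dist[4] = 5
    Update dist[5] = 4
    Update dist[7] = 4
  Visit vertex 3 (distance=4)
    Update dist[1] = 5
  Visit vertex 5 (distance=4)
    Update dist[6] = 9
  Visit vertex 7 (distance=4)

Step 3: Shortest path: 2 -> 7
Total weight: 4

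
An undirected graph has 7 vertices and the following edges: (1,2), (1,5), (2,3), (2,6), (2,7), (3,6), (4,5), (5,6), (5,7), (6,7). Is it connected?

Step 1: Build adjacency list from edges:
  1: 2, 5
  2: 1, 3, 6, 7
  3: 2, 6
  4: 5
  5: 1, 4, 6, 7
  6: 2, 3, 5, 7
  7: 2, 5, 6

Step 2: Run BFS/DFS from vertex 1:
  Visited: {1, 2, 5, 3, 6, 7, 4}
  Reached 7 of 7 vertices

Step 3: All 7 vertices reached from vertex 1, so the graph is connected.
Answer: Yes, the graph is connected.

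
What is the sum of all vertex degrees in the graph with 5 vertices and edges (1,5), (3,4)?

Step 1: Count edges incident to each vertex:
  deg(1) = 1 (neighbors: 5)
  deg(2) = 0 (neighbors: none)
  deg(3) = 1 (neighbors: 4)
  deg(4) = 1 (neighbors: 3)
  deg(5) = 1 (neighbors: 1)

Step 2: Sum all degrees:
  1 + 0 + 1 + 1 + 1 = 4

Verification: sum of degrees = 2 * |E| = 2 * 2 = 4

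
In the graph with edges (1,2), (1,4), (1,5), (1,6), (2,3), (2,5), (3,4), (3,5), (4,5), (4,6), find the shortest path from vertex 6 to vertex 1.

Step 1: Build adjacency list:
  1: 2, 4, 5, 6
  2: 1, 3, 5
  3: 2, 4, 5
  4: 1, 3, 5, 6
  5: 1, 2, 3, 4
  6: 1, 4

Step 2: BFS from vertex 6 to find shortest path to 1:
  vertex 1 reached at distance 1

Step 3: Shortest path: 6 -> 1
Path length: 1 edge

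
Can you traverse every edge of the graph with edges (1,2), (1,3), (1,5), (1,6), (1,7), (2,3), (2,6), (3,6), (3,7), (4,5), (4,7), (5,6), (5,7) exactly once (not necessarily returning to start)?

Step 1: Find the degree of each vertex:
  deg(1) = 5
  deg(2) = 3
  deg(3) = 4
  deg(4) = 2
  deg(5) = 4
  deg(6) = 4
  deg(7) = 4

Step 2: Count vertices with odd degree:
  Odd-degree vertices: 1, 2 (2 total)

Step 3: Apply Euler's theorem:
  - Eulerian circuit exists iff graph is connected and all vertices have even degree
  - Eulerian path exists iff graph is connected and has 0 or 2 odd-degree vertices

Graph is connected with exactly 2 odd-degree vertices (1, 2).
Eulerian path exists (starting and ending at the odd-degree vertices), but no Eulerian circuit.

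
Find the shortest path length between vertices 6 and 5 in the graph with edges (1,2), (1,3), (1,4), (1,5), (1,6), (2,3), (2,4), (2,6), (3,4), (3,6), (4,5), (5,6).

Step 1: Build adjacency list:
  1: 2, 3, 4, 5, 6
  2: 1, 3, 4, 6
  3: 1, 2, 4, 6
  4: 1, 2, 3, 5
  5: 1, 4, 6
  6: 1, 2, 3, 5

Step 2: BFS from vertex 6 to find shortest path to 5:
  vertex 1 reached at distance 1
  vertex 2 reached at distance 1
  vertex 3 reached at distance 1
  vertex 5 reached at distance 1

Step 3: Shortest path: 6 -> 5
Path length: 1 edge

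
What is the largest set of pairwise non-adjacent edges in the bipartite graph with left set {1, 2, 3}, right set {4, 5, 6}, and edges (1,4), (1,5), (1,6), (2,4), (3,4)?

Step 1: List the neighbors of each left vertex:
  1: 4, 5, 6
  2: 4
  3: 4

Step 2: Greedily match left vertices, then look for augmenting paths:
  Match 1 -- 5
  Match 2 -- 4
  No augmenting path remains.

Step 3: Verify this is maximum:
  Matching has size 2. The vertex set {1, 4} covers every edge and has size 2; any matching has at most one edge per cover vertex, so 2 is maximum (König's theorem).

Maximum matching: {(1,5), (2,4)}
Size: 2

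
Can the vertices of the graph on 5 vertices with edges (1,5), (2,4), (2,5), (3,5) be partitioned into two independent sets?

Step 1: Attempt 2-coloring using BFS:
  Start at vertex 1, assign color 0
  Color vertex 5 with color 1 (neighbor of 1)
  Color vertex 2 with color 0 (neighbor of 5)
  Color vertex 3 with color 0 (neighbor of 5)
  Color vertex 4 with color 1 (neighbor of 2)

Step 2: 2-coloring succeeded. No conflicts found.
  Set A (color 0): {1, 2, 3}
  Set B (color 1): {4, 5}

The graph is bipartite with partition {1, 2, 3}, {4, 5}.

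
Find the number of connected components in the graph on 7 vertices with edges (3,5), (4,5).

Step 1: Build adjacency list from edges:
  1: (none)
  2: (none)
  3: 5
  4: 5
  5: 3, 4
  6: (none)
  7: (none)

Step 2: Run BFS/DFS from vertex 1:
  Visited: {1}
  Reached 1 of 7 vertices

Step 3: Only 1 of 7 vertices reached. Graph is disconnected.
Connected components: {1}, {2}, {3, 4, 5}, {6}, {7}
Number of connected components: 5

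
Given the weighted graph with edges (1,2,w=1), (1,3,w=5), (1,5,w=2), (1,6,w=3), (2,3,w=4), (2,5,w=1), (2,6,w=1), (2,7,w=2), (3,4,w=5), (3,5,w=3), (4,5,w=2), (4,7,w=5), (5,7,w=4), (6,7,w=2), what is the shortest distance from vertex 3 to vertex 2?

Step 1: Build adjacency list with weights:
  1: 2(w=1), 3(w=5), 5(w=2), 6(w=3)
  2: 1(w=1), 3(w=4), 5(w=1), 6(w=1), 7(w=2)
  3: 1(w=5), 2(w=4), 4(w=5), 5(w=3)
  4: 3(w=5), 5(w=2), 7(w=5)
  5: 1(w=2), 2(w=1), 3(w=3), 4(w=2), 7(w=4)
  6: 1(w=3), 2(w=1), 7(w=2)
  7: 2(w=2), 4(w=5), 5(w=4), 6(w=2)

Step 2: Apply Dijkstra's algorithm from vertex 3:
  Visit vertex 3 (distance=0)
    Update dist[1] = 5
    Update dist[2] = 4
    Update dist[4] = 5
    Update dist[5] = 3
  Visit vertex 5 (distance=3)
    Update dist[7] = 7
  Visit vertex 2 (distance=4)
    Update dist[6] = 5
    Update dist[7] = 6

Step 3: Shortest path: 3 -> 2
Total weight: 4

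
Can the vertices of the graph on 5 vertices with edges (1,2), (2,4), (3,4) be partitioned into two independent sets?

Step 1: Attempt 2-coloring using BFS:
  Start at vertex 1, assign color 0
  Color vertex 2 with color 1 (neighbor of 1)
  Color vertex 4 with color 0 (neighbor of 2)
  Color vertex 3 with color 1 (neighbor of 4)
  Start new component at vertex 5, assign color 0

Step 2: 2-coloring succeeded. No conflicts found.
  Set A (color 0): {1, 4, 5}
  Set B (color 1): {2, 3}

The graph is bipartite with partition {1, 4, 5}, {2, 3}.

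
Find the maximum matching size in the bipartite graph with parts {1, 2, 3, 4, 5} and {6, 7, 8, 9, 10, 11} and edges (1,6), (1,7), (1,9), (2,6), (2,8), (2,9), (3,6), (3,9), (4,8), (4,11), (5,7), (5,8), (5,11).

Step 1: List the neighbors of each left vertex:
  1: 6, 7, 9
  2: 6, 8, 9
  3: 6, 9
  4: 8, 11
  5: 7, 8, 11

Step 2: Greedily match left vertices, then look for augmenting paths:
  Match 1 -- 6
  Match 2 -- 8
  Match 3 -- 9
  Match 4 -- 11
  Match 5 -- 7
  No augmenting path remains.

Step 3: Verify this is maximum:
  Matching size 5 = min(|L|, |R|) = min(5, 6), which is an upper bound, so this matching is maximum.

Maximum matching: {(1,6), (2,8), (3,9), (4,11), (5,7)}
Size: 5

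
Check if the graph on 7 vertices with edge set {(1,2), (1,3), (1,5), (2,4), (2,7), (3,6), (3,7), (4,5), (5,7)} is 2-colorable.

Step 1: Attempt 2-coloring using BFS:
  Start at vertex 1, assign color 0
  Color vertex 2 with color 1 (neighbor of 1)
  Color vertex 3 with color 1 (neighbor of 1)
  Color vertex 5 with color 1 (neighbor of 1)
  Color vertex 4 with color 0 (neighbor of 2)
  Color vertex 7 with color 0 (neighbor of 2)
  Color vertex 6 with color 0 (neighbor of 3)

Step 2: 2-coloring succeeded. No conflicts found.
  Set A (color 0): {1, 4, 6, 7}
  Set B (color 1): {2, 3, 5}

The graph is bipartite with partition {1, 4, 6, 7}, {2, 3, 5}.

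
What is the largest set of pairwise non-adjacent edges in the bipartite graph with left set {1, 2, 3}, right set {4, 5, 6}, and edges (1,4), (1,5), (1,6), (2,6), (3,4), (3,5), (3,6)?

Step 1: List the neighbors of each left vertex:
  1: 4, 5, 6
  2: 6
  3: 4, 5, 6

Step 2: Greedily match left vertices, then look for augmenting paths:
  Match 1 -- 4
  Match 2 -- 6
  Match 3 -- 5
  No augmenting path remains.

Step 3: Verify this is maximum:
  Matching size 3 = min(|L|, |R|) = min(3, 3), which is an upper bound, so this matching is maximum.

Maximum matching: {(1,4), (2,6), (3,5)}
Size: 3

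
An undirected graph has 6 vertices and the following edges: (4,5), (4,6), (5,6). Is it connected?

Step 1: Build adjacency list from edges:
  1: (none)
  2: (none)
  3: (none)
  4: 5, 6
  5: 4, 6
  6: 4, 5

Step 2: Run BFS/DFS from vertex 1:
  Visited: {1}
  Reached 1 of 6 vertices

Step 3: Only 1 of 6 vertices reached. Graph is disconnected.
Connected components: {1}, {2}, {3}, {4, 5, 6}
Answer: No, the graph is not connected (4 components).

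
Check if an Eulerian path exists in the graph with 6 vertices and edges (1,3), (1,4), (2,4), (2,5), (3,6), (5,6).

Step 1: Find the degree of each vertex:
  deg(1) = 2
  deg(2) = 2
  deg(3) = 2
  deg(4) = 2
  deg(5) = 2
  deg(6) = 2

Step 2: Count vertices with odd degree:
  All vertices have even degree (0 odd-degree vertices)

Step 3: Apply Euler's theorem:
  - Eulerian circuit exists iff graph is connected and all vertices have even degree
  - Eulerian path exists iff graph is connected and has 0 or 2 odd-degree vertices

Graph is connected with 0 odd-degree vertices.
Both Eulerian circuit and Eulerian path exist.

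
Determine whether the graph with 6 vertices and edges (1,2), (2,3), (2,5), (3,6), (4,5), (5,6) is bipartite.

Step 1: Attempt 2-coloring using BFS:
  Start at vertex 1, assign color 0
  Color vertex 2 with color 1 (neighbor of 1)
  Color vertex 3 with color 0 (neighbor of 2)
  Color vertex 5 with color 0 (neighbor of 2)
  Color vertex 6 with color 1 (neighbor of 3)
  Color vertex 4 with color 1 (neighbor of 5)

Step 2: 2-coloring succeeded. No conflicts found.
  Set A (color 0): {1, 3, 5}
  Set B (color 1): {2, 4, 6}

The graph is bipartite with partition {1, 3, 5}, {2, 4, 6}.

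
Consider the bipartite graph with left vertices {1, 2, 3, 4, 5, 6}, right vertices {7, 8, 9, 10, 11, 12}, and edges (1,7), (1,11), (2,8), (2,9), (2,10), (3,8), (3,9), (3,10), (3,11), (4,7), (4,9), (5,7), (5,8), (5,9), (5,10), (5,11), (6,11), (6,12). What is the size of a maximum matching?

Step 1: List the neighbors of each left vertex:
  1: 7, 11
  2: 8, 9, 10
  3: 8, 9, 10, 11
  4: 7, 9
  5: 7, 8, 9, 10, 11
  6: 11, 12

Step 2: Greedily match left vertices, then look for augmenting paths:
  Match 1 -- 11
  Match 2 -- 8
  Match 3 -- 9
  Match 4 -- 7
  Match 5 -- 10
  Match 6 -- 12
  No augmenting path remains.

Step 3: Verify this is maximum:
  Matching size 6 = min(|L|, |R|) = min(6, 6), which is an upper bound, so this matching is maximum.

Maximum matching: {(1,11), (2,8), (3,9), (4,7), (5,10), (6,12)}
Size: 6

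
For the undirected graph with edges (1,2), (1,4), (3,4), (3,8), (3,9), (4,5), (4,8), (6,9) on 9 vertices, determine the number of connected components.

Step 1: Build adjacency list from edges:
  1: 2, 4
  2: 1
  3: 4, 8, 9
  4: 1, 3, 5, 8
  5: 4
  6: 9
  7: (none)
  8: 3, 4
  9: 3, 6

Step 2: Run BFS/DFS from vertex 1:
  Visited: {1, 2, 4, 3, 5, 8, 9, 6}
  Reached 8 of 9 vertices

Step 3: Only 8 of 9 vertices reached. Graph is disconnected.
Connected components: {1, 2, 3, 4, 5, 6, 8, 9}, {7}
Number of connected components: 2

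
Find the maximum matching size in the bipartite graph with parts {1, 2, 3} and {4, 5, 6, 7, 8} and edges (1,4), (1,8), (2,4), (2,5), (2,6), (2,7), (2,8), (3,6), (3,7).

Step 1: List the neighbors of each left vertex:
  1: 4, 8
  2: 4, 5, 6, 7, 8
  3: 6, 7

Step 2: Greedily match left vertices, then look for augmenting paths:
  Match 1 -- 4
  Match 2 -- 5
  Match 3 -- 6
  No augmenting path remains.

Step 3: Verify this is maximum:
  Matching size 3 = min(|L|, |R|) = min(3, 5), which is an upper bound, so this matching is maximum.

Maximum matching: {(1,4), (2,5), (3,6)}
Size: 3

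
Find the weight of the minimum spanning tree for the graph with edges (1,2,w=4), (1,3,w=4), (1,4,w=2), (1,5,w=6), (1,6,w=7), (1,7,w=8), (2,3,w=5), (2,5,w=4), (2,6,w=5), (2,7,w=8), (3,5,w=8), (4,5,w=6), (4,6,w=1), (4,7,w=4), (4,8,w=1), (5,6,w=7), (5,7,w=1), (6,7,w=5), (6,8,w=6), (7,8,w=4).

Apply Kruskal's algorithm (sort edges by weight, add if no cycle):

Sorted edges by weight:
  (4,6) w=1
  (4,8) w=1
  (5,7) w=1
  (1,4) w=2
  (1,3) w=4
  (1,2) w=4
  (2,5) w=4
  (4,7) w=4
  (7,8) w=4
  (2,3) w=5
  (2,6) w=5
  (6,7) w=5
  (1,5) w=6
  (4,5) w=6
  (6,8) w=6
  (1,6) w=7
  (5,6) w=7
  (1,7) w=8
  (2,7) w=8
  (3,5) w=8

Add edge (4,6) w=1 -- no cycle. Running total: 1
Add edge (4,8) w=1 -- no cycle. Running total: 2
Add edge (5,7) w=1 -- no cycle. Running total: 3
Add edge (1,4) w=2 -- no cycle. Running total: 5
Add edge (1,3) w=4 -- no cycle. Running total: 9
Add edge (1,2) w=4 -- no cycle. Running total: 13
Add edge (2,5) w=4 -- no cycle. Running total: 17

MST edges: (4,6,w=1), (4,8,w=1), (5,7,w=1), (1,4,w=2), (1,3,w=4), (1,2,w=4), (2,5,w=4)
Total MST weight: 1 + 1 + 1 + 2 + 4 + 4 + 4 = 17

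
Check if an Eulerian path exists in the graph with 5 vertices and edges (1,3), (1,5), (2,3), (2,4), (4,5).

Step 1: Find the degree of each vertex:
  deg(1) = 2
  deg(2) = 2
  deg(3) = 2
  deg(4) = 2
  deg(5) = 2

Step 2: Count vertices with odd degree:
  All vertices have even degree (0 odd-degree vertices)

Step 3: Apply Euler's theorem:
  - Eulerian circuit exists iff graph is connected and all vertices have even degree
  - Eulerian path exists iff graph is connected and has 0 or 2 odd-degree vertices

Graph is connected with 0 odd-degree vertices.
Both Eulerian circuit and Eulerian path exist.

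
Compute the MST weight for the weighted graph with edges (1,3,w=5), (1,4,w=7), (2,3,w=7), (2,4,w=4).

Apply Kruskal's algorithm (sort edges by weight, add if no cycle):

Sorted edges by weight:
  (2,4) w=4
  (1,3) w=5
  (1,4) w=7
  (2,3) w=7

Add edge (2,4) w=4 -- no cycle. Running total: 4
Add edge (1,3) w=5 -- no cycle. Running total: 9
Add edge (1,4) w=7 -- no cycle. Running total: 16

MST edges: (2,4,w=4), (1,3,w=5), (1,4,w=7)
Total MST weight: 4 + 5 + 7 = 16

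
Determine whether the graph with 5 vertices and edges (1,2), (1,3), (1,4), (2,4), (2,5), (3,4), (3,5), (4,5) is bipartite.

Step 1: Attempt 2-coloring using BFS:
  Start at vertex 1, assign color 0
  Color vertex 2 with color 1 (neighbor of 1)
  Color vertex 3 with color 1 (neighbor of 1)
  Color vertex 4 with color 1 (neighbor of 1)

Step 2: Conflict found! Vertices 2 and 4 are adjacent but have the same color.
This means the graph contains an odd cycle.

The graph is NOT bipartite.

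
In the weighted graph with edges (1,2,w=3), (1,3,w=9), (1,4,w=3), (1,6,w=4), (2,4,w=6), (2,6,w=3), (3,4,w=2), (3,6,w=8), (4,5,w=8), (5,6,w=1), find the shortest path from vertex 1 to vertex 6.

Step 1: Build adjacency list with weights:
  1: 2(w=3), 3(w=9), 4(w=3), 6(w=4)
  2: 1(w=3), 4(w=6), 6(w=3)
  3: 1(w=9), 4(w=2), 6(w=8)
  4: 1(w=3), 2(w=6), 3(w=2), 5(w=8)
  5: 4(w=8), 6(w=1)
  6: 1(w=4), 2(w=3), 3(w=8), 5(w=1)

Step 2: Apply Dijkstra's algorithm from vertex 1:
  Visit vertex 1 (distance=0)
    Update dist[2] = 3
    Update dist[3] = 9
    Update dist[4] = 3
    Update dist[6] = 4
  Visit vertex 2 (distance=3)
  Visit vertex 4 (distance=3)
    Update dist[3] = 5
    Update dist[5] = 11
  Visit vertex 6 (distance=4)
    Update dist[5] = 5

Step 3: Shortest path: 1 -> 6
Total weight: 4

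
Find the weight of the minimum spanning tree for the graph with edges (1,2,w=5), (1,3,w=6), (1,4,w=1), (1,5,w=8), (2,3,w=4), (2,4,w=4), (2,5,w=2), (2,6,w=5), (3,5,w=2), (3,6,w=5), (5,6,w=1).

Apply Kruskal's algorithm (sort edges by weight, add if no cycle):

Sorted edges by weight:
  (1,4) w=1
  (5,6) w=1
  (2,5) w=2
  (3,5) w=2
  (2,3) w=4
  (2,4) w=4
  (1,2) w=5
  (2,6) w=5
  (3,6) w=5
  (1,3) w=6
  (1,5) w=8

Add edge (1,4) w=1 -- no cycle. Running total: 1
Add edge (5,6) w=1 -- no cycle. Running total: 2
Add edge (2,5) w=2 -- no cycle. Running total: 4
Add edge (3,5) w=2 -- no cycle. Running total: 6
Skip edge (2,3) w=4 -- would create cycle
Add edge (2,4) w=4 -- no cycle. Running total: 10

MST edges: (1,4,w=1), (5,6,w=1), (2,5,w=2), (3,5,w=2), (2,4,w=4)
Total MST weight: 1 + 1 + 2 + 2 + 4 = 10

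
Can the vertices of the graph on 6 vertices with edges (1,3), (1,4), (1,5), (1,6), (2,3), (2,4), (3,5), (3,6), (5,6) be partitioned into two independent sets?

Step 1: Attempt 2-coloring using BFS:
  Start at vertex 1, assign color 0
  Color vertex 3 with color 1 (neighbor of 1)
  Color vertex 4 with color 1 (neighbor of 1)
  Color vertex 5 with color 1 (neighbor of 1)
  Color vertex 6 with color 1 (neighbor of 1)
  Color vertex 2 with color 0 (neighbor of 3)

Step 2: Conflict found! Vertices 3 and 5 are adjacent but have the same color.
This means the graph contains an odd cycle.

The graph is NOT bipartite.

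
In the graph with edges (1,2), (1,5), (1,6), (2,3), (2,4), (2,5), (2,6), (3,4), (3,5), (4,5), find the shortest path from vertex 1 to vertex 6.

Step 1: Build adjacency list:
  1: 2, 5, 6
  2: 1, 3, 4, 5, 6
  3: 2, 4, 5
  4: 2, 3, 5
  5: 1, 2, 3, 4
  6: 1, 2

Step 2: BFS from vertex 1 to find shortest path to 6:
  vertex 2 reached at distance 1
  vertex 5 reached at distance 1
  vertex 6 reached at distance 1

Step 3: Shortest path: 1 -> 6
Path length: 1 edge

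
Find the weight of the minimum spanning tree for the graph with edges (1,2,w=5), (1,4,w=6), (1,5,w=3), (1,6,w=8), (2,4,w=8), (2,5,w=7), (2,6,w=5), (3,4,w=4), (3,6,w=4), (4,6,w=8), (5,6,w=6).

Apply Kruskal's algorithm (sort edges by weight, add if no cycle):

Sorted edges by weight:
  (1,5) w=3
  (3,4) w=4
  (3,6) w=4
  (1,2) w=5
  (2,6) w=5
  (1,4) w=6
  (5,6) w=6
  (2,5) w=7
  (1,6) w=8
  (2,4) w=8
  (4,6) w=8

Add edge (1,5) w=3 -- no cycle. Running total: 3
Add edge (3,4) w=4 -- no cycle. Running total: 7
Add edge (3,6) w=4 -- no cycle. Running total: 11
Add edge (1,2) w=5 -- no cycle. Running total: 16
Add edge (2,6) w=5 -- no cycle. Running total: 21

MST edges: (1,5,w=3), (3,4,w=4), (3,6,w=4), (1,2,w=5), (2,6,w=5)
Total MST weight: 3 + 4 + 4 + 5 + 5 = 21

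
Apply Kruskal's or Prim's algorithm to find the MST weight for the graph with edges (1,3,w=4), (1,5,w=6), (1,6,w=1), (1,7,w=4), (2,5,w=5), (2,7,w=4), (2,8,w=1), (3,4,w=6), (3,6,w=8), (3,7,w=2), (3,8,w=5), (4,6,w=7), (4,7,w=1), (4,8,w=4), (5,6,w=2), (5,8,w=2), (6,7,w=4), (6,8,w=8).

Apply Kruskal's algorithm (sort edges by weight, add if no cycle):

Sorted edges by weight:
  (1,6) w=1
  (2,8) w=1
  (4,7) w=1
  (3,7) w=2
  (5,6) w=2
  (5,8) w=2
  (1,3) w=4
  (1,7) w=4
  (2,7) w=4
  (4,8) w=4
  (6,7) w=4
  (2,5) w=5
  (3,8) w=5
  (1,5) w=6
  (3,4) w=6
  (4,6) w=7
  (3,6) w=8
  (6,8) w=8

Add edge (1,6) w=1 -- no cycle. Running total: 1
Add edge (2,8) w=1 -- no cycle. Running total: 2
Add edge (4,7) w=1 -- no cycle. Running total: 3
Add edge (3,7) w=2 -- no cycle. Running total: 5
Add edge (5,6) w=2 -- no cycle. Running total: 7
Add edge (5,8) w=2 -- no cycle. Running total: 9
Add edge (1,3) w=4 -- no cycle. Running total: 13

MST edges: (1,6,w=1), (2,8,w=1), (4,7,w=1), (3,7,w=2), (5,6,w=2), (5,8,w=2), (1,3,w=4)
Total MST weight: 1 + 1 + 1 + 2 + 2 + 2 + 4 = 13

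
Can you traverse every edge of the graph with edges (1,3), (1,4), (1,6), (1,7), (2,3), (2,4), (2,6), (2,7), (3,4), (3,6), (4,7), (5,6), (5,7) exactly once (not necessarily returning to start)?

Step 1: Find the degree of each vertex:
  deg(1) = 4
  deg(2) = 4
  deg(3) = 4
  deg(4) = 4
  deg(5) = 2
  deg(6) = 4
  deg(7) = 4

Step 2: Count vertices with odd degree:
  All vertices have even degree (0 odd-degree vertices)

Step 3: Apply Euler's theorem:
  - Eulerian circuit exists iff graph is connected and all vertices have even degree
  - Eulerian path exists iff graph is connected and has 0 or 2 odd-degree vertices

Graph is connected with 0 odd-degree vertices.
Both Eulerian circuit and Eulerian path exist.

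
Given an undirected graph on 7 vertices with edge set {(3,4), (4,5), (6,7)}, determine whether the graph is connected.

Step 1: Build adjacency list from edges:
  1: (none)
  2: (none)
  3: 4
  4: 3, 5
  5: 4
  6: 7
  7: 6

Step 2: Run BFS/DFS from vertex 1:
  Visited: {1}
  Reached 1 of 7 vertices

Step 3: Only 1 of 7 vertices reached. Graph is disconnected.
Connected components: {1}, {2}, {3, 4, 5}, {6, 7}
Answer: No, the graph is not connected (4 components).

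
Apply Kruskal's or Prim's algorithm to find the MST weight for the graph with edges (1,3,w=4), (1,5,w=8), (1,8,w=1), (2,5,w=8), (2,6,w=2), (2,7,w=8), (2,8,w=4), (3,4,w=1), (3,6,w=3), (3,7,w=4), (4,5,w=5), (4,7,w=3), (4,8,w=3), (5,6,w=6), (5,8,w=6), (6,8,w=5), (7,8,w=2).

Apply Kruskal's algorithm (sort edges by weight, add if no cycle):

Sorted edges by weight:
  (1,8) w=1
  (3,4) w=1
  (2,6) w=2
  (7,8) w=2
  (3,6) w=3
  (4,8) w=3
  (4,7) w=3
  (1,3) w=4
  (2,8) w=4
  (3,7) w=4
  (4,5) w=5
  (6,8) w=5
  (5,8) w=6
  (5,6) w=6
  (1,5) w=8
  (2,5) w=8
  (2,7) w=8

Add edge (1,8) w=1 -- no cycle. Running total: 1
Add edge (3,4) w=1 -- no cycle. Running total: 2
Add edge (2,6) w=2 -- no cycle. Running total: 4
Add edge (7,8) w=2 -- no cycle. Running total: 6
Add edge (3,6) w=3 -- no cycle. Running total: 9
Add edge (4,8) w=3 -- no cycle. Running total: 12
Skip edge (4,7) w=3 -- would create cycle
Skip edge (1,3) w=4 -- would create cycle
Skip edge (2,8) w=4 -- would create cycle
Skip edge (3,7) w=4 -- would create cycle
Add edge (4,5) w=5 -- no cycle. Running total: 17

MST edges: (1,8,w=1), (3,4,w=1), (2,6,w=2), (7,8,w=2), (3,6,w=3), (4,8,w=3), (4,5,w=5)
Total MST weight: 1 + 1 + 2 + 2 + 3 + 3 + 5 = 17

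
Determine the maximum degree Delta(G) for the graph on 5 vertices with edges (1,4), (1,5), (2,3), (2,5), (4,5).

Step 1: Count edges incident to each vertex:
  deg(1) = 2 (neighbors: 4, 5)
  deg(2) = 2 (neighbors: 3, 5)
  deg(3) = 1 (neighbors: 2)
  deg(4) = 2 (neighbors: 1, 5)
  deg(5) = 3 (neighbors: 1, 2, 4)

Step 2: Find maximum:
  max(2, 2, 1, 2, 3) = 3 (vertex 5)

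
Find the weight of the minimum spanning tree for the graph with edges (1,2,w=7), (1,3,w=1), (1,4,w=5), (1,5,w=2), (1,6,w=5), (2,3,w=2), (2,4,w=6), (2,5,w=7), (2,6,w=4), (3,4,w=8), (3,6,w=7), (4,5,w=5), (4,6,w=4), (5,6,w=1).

Apply Kruskal's algorithm (sort edges by weight, add if no cycle):

Sorted edges by weight:
  (1,3) w=1
  (5,6) w=1
  (1,5) w=2
  (2,3) w=2
  (2,6) w=4
  (4,6) w=4
  (1,6) w=5
  (1,4) w=5
  (4,5) w=5
  (2,4) w=6
  (1,2) w=7
  (2,5) w=7
  (3,6) w=7
  (3,4) w=8

Add edge (1,3) w=1 -- no cycle. Running total: 1
Add edge (5,6) w=1 -- no cycle. Running total: 2
Add edge (1,5) w=2 -- no cycle. Running total: 4
Add edge (2,3) w=2 -- no cycle. Running total: 6
Skip edge (2,6) w=4 -- would create cycle
Add edge (4,6) w=4 -- no cycle. Running total: 10

MST edges: (1,3,w=1), (5,6,w=1), (1,5,w=2), (2,3,w=2), (4,6,w=4)
Total MST weight: 1 + 1 + 2 + 2 + 4 = 10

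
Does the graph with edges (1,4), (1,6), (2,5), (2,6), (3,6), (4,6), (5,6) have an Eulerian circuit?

Step 1: Find the degree of each vertex:
  deg(1) = 2
  deg(2) = 2
  deg(3) = 1
  deg(4) = 2
  deg(5) = 2
  deg(6) = 5

Step 2: Count vertices with odd degree:
  Odd-degree vertices: 3, 6 (2 total)

Step 3: Apply Euler's theorem:
  - Eulerian circuit exists iff graph is connected and all vertices have even degree
  - Eulerian path exists iff graph is connected and has 0 or 2 odd-degree vertices

Graph is connected with exactly 2 odd-degree vertices (3, 6).
Eulerian path exists (starting and ending at the odd-degree vertices), but no Eulerian circuit.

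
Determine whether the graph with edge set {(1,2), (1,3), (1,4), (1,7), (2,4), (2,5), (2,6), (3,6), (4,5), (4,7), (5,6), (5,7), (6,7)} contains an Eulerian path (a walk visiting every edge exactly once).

Step 1: Find the degree of each vertex:
  deg(1) = 4
  deg(2) = 4
  deg(3) = 2
  deg(4) = 4
  deg(5) = 4
  deg(6) = 4
  deg(7) = 4

Step 2: Count vertices with odd degree:
  All vertices have even degree (0 odd-degree vertices)

Step 3: Apply Euler's theorem:
  - Eulerian circuit exists iff graph is connected and all vertices have even degree
  - Eulerian path exists iff graph is connected and has 0 or 2 odd-degree vertices

Graph is connected with 0 odd-degree vertices.
Both Eulerian circuit and Eulerian path exist.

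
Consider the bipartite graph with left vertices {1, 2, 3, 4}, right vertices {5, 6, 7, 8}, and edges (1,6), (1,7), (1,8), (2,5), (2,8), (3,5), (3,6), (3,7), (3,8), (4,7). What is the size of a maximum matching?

Step 1: List the neighbors of each left vertex:
  1: 6, 7, 8
  2: 5, 8
  3: 5, 6, 7, 8
  4: 7

Step 2: Greedily match left vertices, then look for augmenting paths:
  Match 1 -- 6
  Match 2 -- 5
  Match 3 -- 8
  Match 4 -- 7
  No augmenting path remains.

Step 3: Verify this is maximum:
  Matching size 4 = min(|L|, |R|) = min(4, 4), which is an upper bound, so this matching is maximum.

Maximum matching: {(1,6), (2,5), (3,8), (4,7)}
Size: 4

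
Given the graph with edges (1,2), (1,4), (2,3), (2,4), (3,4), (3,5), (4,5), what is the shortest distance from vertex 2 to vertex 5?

Step 1: Build adjacency list:
  1: 2, 4
  2: 1, 3, 4
  3: 2, 4, 5
  4: 1, 2, 3, 5
  5: 3, 4

Step 2: BFS from vertex 2 to find shortest path to 5:
  vertex 1 reached at distance 1
  vertex 3 reached at distance 1
  vertex 4 reached at distance 1
  vertex 5 reached at distance 2

Step 3: Shortest path: 2 -> 3 -> 5
Path length: 2 edges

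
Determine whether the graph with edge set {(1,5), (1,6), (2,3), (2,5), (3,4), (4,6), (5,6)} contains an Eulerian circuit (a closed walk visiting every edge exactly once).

Step 1: Find the degree of each vertex:
  deg(1) = 2
  deg(2) = 2
  deg(3) = 2
  deg(4) = 2
  deg(5) = 3
  deg(6) = 3

Step 2: Count vertices with odd degree:
  Odd-degree vertices: 5, 6 (2 total)

Step 3: Apply Euler's theorem:
  - Eulerian circuit exists iff graph is connected and all vertices have even degree
  - Eulerian path exists iff graph is connected and has 0 or 2 odd-degree vertices

Graph is connected with exactly 2 odd-degree vertices (5, 6).
Eulerian path exists (starting and ending at the odd-degree vertices), but no Eulerian circuit.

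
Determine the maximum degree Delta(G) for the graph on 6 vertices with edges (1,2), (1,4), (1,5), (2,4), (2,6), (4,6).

Step 1: Count edges incident to each vertex:
  deg(1) = 3 (neighbors: 2, 4, 5)
  deg(2) = 3 (neighbors: 1, 4, 6)
  deg(3) = 0 (neighbors: none)
  deg(4) = 3 (neighbors: 1, 2, 6)
  deg(5) = 1 (neighbors: 1)
  deg(6) = 2 (neighbors: 2, 4)

Step 2: Find maximum:
  max(3, 3, 0, 3, 1, 2) = 3 (vertex 1)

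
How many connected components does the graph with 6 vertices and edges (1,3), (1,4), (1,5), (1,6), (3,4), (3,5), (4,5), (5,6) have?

Step 1: Build adjacency list from edges:
  1: 3, 4, 5, 6
  2: (none)
  3: 1, 4, 5
  4: 1, 3, 5
  5: 1, 3, 4, 6
  6: 1, 5

Step 2: Run BFS/DFS from vertex 1:
  Visited: {1, 3, 4, 5, 6}
  Reached 5 of 6 vertices

Step 3: Only 5 of 6 vertices reached. Graph is disconnected.
Connected components: {1, 3, 4, 5, 6}, {2}
Number of connected components: 2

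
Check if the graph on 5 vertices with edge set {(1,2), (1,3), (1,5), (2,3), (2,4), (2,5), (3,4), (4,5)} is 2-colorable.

Step 1: Attempt 2-coloring using BFS:
  Start at vertex 1, assign color 0
  Color vertex 2 with color 1 (neighbor of 1)
  Color vertex 3 with color 1 (neighbor of 1)
  Color vertex 5 with color 1 (neighbor of 1)

Step 2: Conflict found! Vertices 2 and 3 are adjacent but have the same color.
This means the graph contains an odd cycle.

The graph is NOT bipartite.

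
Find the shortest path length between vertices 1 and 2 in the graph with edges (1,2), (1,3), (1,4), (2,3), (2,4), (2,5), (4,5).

Step 1: Build adjacency list:
  1: 2, 3, 4
  2: 1, 3, 4, 5
  3: 1, 2
  4: 1, 2, 5
  5: 2, 4

Step 2: BFS from vertex 1 to find shortest path to 2:
  vertex 2 reached at distance 1

Step 3: Shortest path: 1 -> 2
Path length: 1 edge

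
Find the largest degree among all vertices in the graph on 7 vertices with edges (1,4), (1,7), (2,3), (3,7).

Step 1: Count edges incident to each vertex:
  deg(1) = 2 (neighbors: 4, 7)
  deg(2) = 1 (neighbors: 3)
  deg(3) = 2 (neighbors: 2, 7)
  deg(4) = 1 (neighbors: 1)
  deg(5) = 0 (neighbors: none)
  deg(6) = 0 (neighbors: none)
  deg(7) = 2 (neighbors: 1, 3)

Step 2: Find maximum:
  max(2, 1, 2, 1, 0, 0, 2) = 2 (vertex 1)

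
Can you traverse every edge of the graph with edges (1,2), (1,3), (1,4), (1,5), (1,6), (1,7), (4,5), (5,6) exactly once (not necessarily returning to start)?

Step 1: Find the degree of each vertex:
  deg(1) = 6
  deg(2) = 1
  deg(3) = 1
  deg(4) = 2
  deg(5) = 3
  deg(6) = 2
  deg(7) = 1

Step 2: Count vertices with odd degree:
  Odd-degree vertices: 2, 3, 5, 7 (4 total)

Step 3: Apply Euler's theorem:
  - Eulerian circuit exists iff graph is connected and all vertices have even degree
  - Eulerian path exists iff graph is connected and has 0 or 2 odd-degree vertices

Graph has 4 odd-degree vertices (need 0 or 2).
Neither Eulerian path nor Eulerian circuit exists.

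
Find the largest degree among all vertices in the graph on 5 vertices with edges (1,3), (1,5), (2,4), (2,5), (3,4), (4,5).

Step 1: Count edges incident to each vertex:
  deg(1) = 2 (neighbors: 3, 5)
  deg(2) = 2 (neighbors: 4, 5)
  deg(3) = 2 (neighbors: 1, 4)
  deg(4) = 3 (neighbors: 2, 3, 5)
  deg(5) = 3 (neighbors: 1, 2, 4)

Step 2: Find maximum:
  max(2, 2, 2, 3, 3) = 3 (vertex 4)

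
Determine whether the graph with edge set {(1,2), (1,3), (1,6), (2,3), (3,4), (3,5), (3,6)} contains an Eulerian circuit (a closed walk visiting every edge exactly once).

Step 1: Find the degree of each vertex:
  deg(1) = 3
  deg(2) = 2
  deg(3) = 5
  deg(4) = 1
  deg(5) = 1
  deg(6) = 2

Step 2: Count vertices with odd degree:
  Odd-degree vertices: 1, 3, 4, 5 (4 total)

Step 3: Apply Euler's theorem:
  - Eulerian circuit exists iff graph is connected and all vertices have even degree
  - Eulerian path exists iff graph is connected and has 0 or 2 odd-degree vertices

Graph has 4 odd-degree vertices (need 0 or 2).
Neither Eulerian path nor Eulerian circuit exists.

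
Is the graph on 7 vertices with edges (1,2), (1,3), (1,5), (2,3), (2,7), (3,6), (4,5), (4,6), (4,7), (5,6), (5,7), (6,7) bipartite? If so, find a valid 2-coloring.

Step 1: Attempt 2-coloring using BFS:
  Start at vertex 1, assign color 0
  Color vertex 2 with color 1 (neighbor of 1)
  Color vertex 3 with color 1 (neighbor of 1)
  Color vertex 5 with color 1 (neighbor of 1)

Step 2: Conflict found! Vertices 2 and 3 are adjacent but have the same color.
This means the graph contains an odd cycle.

The graph is NOT bipartite.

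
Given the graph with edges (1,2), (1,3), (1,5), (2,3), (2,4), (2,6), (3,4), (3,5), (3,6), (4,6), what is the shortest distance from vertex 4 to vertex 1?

Step 1: Build adjacency list:
  1: 2, 3, 5
  2: 1, 3, 4, 6
  3: 1, 2, 4, 5, 6
  4: 2, 3, 6
  5: 1, 3
  6: 2, 3, 4

Step 2: BFS from vertex 4 to find shortest path to 1:
  vertex 2 reached at distance 1
  vertex 3 reached at distance 1
  vertex 6 reached at distance 1
  vertex 1 reached at distance 2

Step 3: Shortest path: 4 -> 2 -> 1
Path length: 2 edges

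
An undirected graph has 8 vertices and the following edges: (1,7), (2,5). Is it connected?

Step 1: Build adjacency list from edges:
  1: 7
  2: 5
  3: (none)
  4: (none)
  5: 2
  6: (none)
  7: 1
  8: (none)

Step 2: Run BFS/DFS from vertex 1:
  Visited: {1, 7}
  Reached 2 of 8 vertices

Step 3: Only 2 of 8 vertices reached. Graph is disconnected.
Connected components: {1, 7}, {2, 5}, {3}, {4}, {6}, {8}
Answer: No, the graph is not connected (6 components).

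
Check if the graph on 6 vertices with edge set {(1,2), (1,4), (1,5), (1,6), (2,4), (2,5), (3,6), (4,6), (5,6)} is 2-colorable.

Step 1: Attempt 2-coloring using BFS:
  Start at vertex 1, assign color 0
  Color vertex 2 with color 1 (neighbor of 1)
  Color vertex 4 with color 1 (neighbor of 1)
  Color vertex 5 with color 1 (neighbor of 1)
  Color vertex 6 with color 1 (neighbor of 1)

Step 2: Conflict found! Vertices 2 and 4 are adjacent but have the same color.
This means the graph contains an odd cycle.

The graph is NOT bipartite.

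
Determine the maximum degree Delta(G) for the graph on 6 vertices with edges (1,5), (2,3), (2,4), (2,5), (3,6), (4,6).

Step 1: Count edges incident to each vertex:
  deg(1) = 1 (neighbors: 5)
  deg(2) = 3 (neighbors: 3, 4, 5)
  deg(3) = 2 (neighbors: 2, 6)
  deg(4) = 2 (neighbors: 2, 6)
  deg(5) = 2 (neighbors: 1, 2)
  deg(6) = 2 (neighbors: 3, 4)

Step 2: Find maximum:
  max(1, 3, 2, 2, 2, 2) = 3 (vertex 2)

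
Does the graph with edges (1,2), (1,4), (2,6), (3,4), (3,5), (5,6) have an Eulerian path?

Step 1: Find the degree of each vertex:
  deg(1) = 2
  deg(2) = 2
  deg(3) = 2
  deg(4) = 2
  deg(5) = 2
  deg(6) = 2

Step 2: Count vertices with odd degree:
  All vertices have even degree (0 odd-degree vertices)

Step 3: Apply Euler's theorem:
  - Eulerian circuit exists iff graph is connected and all vertices have even degree
  - Eulerian path exists iff graph is connected and has 0 or 2 odd-degree vertices

Graph is connected with 0 odd-degree vertices.
Both Eulerian circuit and Eulerian path exist.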